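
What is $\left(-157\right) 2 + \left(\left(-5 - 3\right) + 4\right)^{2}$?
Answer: $-298$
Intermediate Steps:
$\left(-157\right) 2 + \left(\left(-5 - 3\right) + 4\right)^{2} = -314 + \left(-8 + 4\right)^{2} = -314 + \left(-4\right)^{2} = -314 + 16 = -298$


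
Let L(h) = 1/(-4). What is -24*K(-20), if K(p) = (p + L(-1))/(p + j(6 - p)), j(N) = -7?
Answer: -18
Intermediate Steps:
L(h) = -¼
K(p) = (-¼ + p)/(-7 + p) (K(p) = (p - ¼)/(p - 7) = (-¼ + p)/(-7 + p))
-24*K(-20) = -24*(-¼ - 20)/(-7 - 20) = -24*(-81)/((-27)*4) = -(-8)*(-81)/(9*4) = -24*¾ = -18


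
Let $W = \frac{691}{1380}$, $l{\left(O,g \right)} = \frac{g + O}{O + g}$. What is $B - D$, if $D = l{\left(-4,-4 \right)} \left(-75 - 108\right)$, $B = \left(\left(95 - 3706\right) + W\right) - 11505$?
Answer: $- \frac{20606849}{1380} \approx -14933.0$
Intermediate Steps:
$l{\left(O,g \right)} = 1$ ($l{\left(O,g \right)} = \frac{O + g}{O + g} = 1$)
$W = \frac{691}{1380}$ ($W = 691 \cdot \frac{1}{1380} = \frac{691}{1380} \approx 0.50072$)
$B = - \frac{20859389}{1380}$ ($B = \left(\left(95 - 3706\right) + \frac{691}{1380}\right) - 11505 = \left(-3611 + \frac{691}{1380}\right) - 11505 = - \frac{4982489}{1380} - 11505 = - \frac{20859389}{1380} \approx -15116.0$)
$D = -183$ ($D = 1 \left(-75 - 108\right) = 1 \left(-183\right) = -183$)
$B - D = - \frac{20859389}{1380} - -183 = - \frac{20859389}{1380} + 183 = - \frac{20606849}{1380}$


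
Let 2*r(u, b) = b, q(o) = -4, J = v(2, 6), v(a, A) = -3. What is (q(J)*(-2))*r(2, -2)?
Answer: -8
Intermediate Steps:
J = -3
r(u, b) = b/2
(q(J)*(-2))*r(2, -2) = (-4*(-2))*((1/2)*(-2)) = 8*(-1) = -8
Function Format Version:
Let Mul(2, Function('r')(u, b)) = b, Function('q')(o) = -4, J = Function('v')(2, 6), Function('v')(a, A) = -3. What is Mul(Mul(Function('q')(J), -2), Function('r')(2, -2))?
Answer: -8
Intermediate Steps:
J = -3
Function('r')(u, b) = Mul(Rational(1, 2), b)
Mul(Mul(Function('q')(J), -2), Function('r')(2, -2)) = Mul(Mul(-4, -2), Mul(Rational(1, 2), -2)) = Mul(8, -1) = -8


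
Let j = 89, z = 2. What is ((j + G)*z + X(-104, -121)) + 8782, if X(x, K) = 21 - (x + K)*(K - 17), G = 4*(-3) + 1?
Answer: -22091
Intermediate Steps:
G = -11 (G = -12 + 1 = -11)
X(x, K) = 21 - (-17 + K)*(K + x) (X(x, K) = 21 - (K + x)*(-17 + K) = 21 - (-17 + K)*(K + x))
((j + G)*z + X(-104, -121)) + 8782 = ((89 - 11)*2 + (21 - 1*(-121)² + 17*(-121) + 17*(-104) - 1*(-121)*(-104))) + 8782 = (78*2 + (21 - 1*14641 - 2057 - 1768 - 12584)) + 8782 = (156 + (21 - 14641 - 2057 - 1768 - 12584)) + 8782 = (156 - 31029) + 8782 = -30873 + 8782 = -22091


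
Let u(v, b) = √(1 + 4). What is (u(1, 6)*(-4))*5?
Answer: -20*√5 ≈ -44.721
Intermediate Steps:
u(v, b) = √5
(u(1, 6)*(-4))*5 = (√5*(-4))*5 = -4*√5*5 = -20*√5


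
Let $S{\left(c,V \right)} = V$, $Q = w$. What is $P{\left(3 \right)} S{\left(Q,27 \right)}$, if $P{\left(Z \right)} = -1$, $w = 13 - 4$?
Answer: $-27$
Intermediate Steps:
$w = 9$ ($w = 13 - 4 = 9$)
$Q = 9$
$P{\left(3 \right)} S{\left(Q,27 \right)} = \left(-1\right) 27 = -27$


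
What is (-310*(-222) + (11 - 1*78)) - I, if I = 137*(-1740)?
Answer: 307133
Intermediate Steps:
I = -238380
(-310*(-222) + (11 - 1*78)) - I = (-310*(-222) + (11 - 1*78)) - 1*(-238380) = (68820 + (11 - 78)) + 238380 = (68820 - 67) + 238380 = 68753 + 238380 = 307133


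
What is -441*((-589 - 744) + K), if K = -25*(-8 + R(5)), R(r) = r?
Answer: 554778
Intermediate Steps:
K = 75 (K = -25*(-8 + 5) = -25*(-3) = 75)
-441*((-589 - 744) + K) = -441*((-589 - 744) + 75) = -441*(-1333 + 75) = -441*(-1258) = 554778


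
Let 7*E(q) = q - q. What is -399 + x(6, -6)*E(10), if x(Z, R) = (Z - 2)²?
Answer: -399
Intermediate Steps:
E(q) = 0 (E(q) = (q - q)/7 = (⅐)*0 = 0)
x(Z, R) = (-2 + Z)²
-399 + x(6, -6)*E(10) = -399 + (-2 + 6)²*0 = -399 + 4²*0 = -399 + 16*0 = -399 + 0 = -399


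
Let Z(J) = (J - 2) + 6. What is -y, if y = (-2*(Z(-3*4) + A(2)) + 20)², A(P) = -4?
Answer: -1936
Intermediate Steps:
Z(J) = 4 + J (Z(J) = (-2 + J) + 6 = 4 + J)
y = 1936 (y = (-2*((4 - 3*4) - 4) + 20)² = (-2*((4 - 12) - 4) + 20)² = (-2*(-8 - 4) + 20)² = (-2*(-12) + 20)² = (24 + 20)² = 44² = 1936)
-y = -1*1936 = -1936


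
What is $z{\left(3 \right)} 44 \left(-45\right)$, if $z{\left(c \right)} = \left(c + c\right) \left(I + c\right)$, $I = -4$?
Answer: $11880$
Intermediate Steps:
$z{\left(c \right)} = 2 c \left(-4 + c\right)$ ($z{\left(c \right)} = \left(c + c\right) \left(-4 + c\right) = 2 c \left(-4 + c\right)$)
$z{\left(3 \right)} 44 \left(-45\right) = 2 \cdot 3 \left(-4 + 3\right) 44 \left(-45\right) = 2 \cdot 3 \left(-1\right) 44 \left(-45\right) = \left(-6\right) 44 \left(-45\right) = \left(-264\right) \left(-45\right) = 11880$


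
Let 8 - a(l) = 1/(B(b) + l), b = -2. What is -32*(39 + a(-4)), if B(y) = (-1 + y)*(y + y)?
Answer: -1500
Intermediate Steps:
B(y) = 2*y*(-1 + y) (B(y) = (-1 + y)*(2*y) = 2*y*(-1 + y))
a(l) = 8 - 1/(12 + l) (a(l) = 8 - 1/(2*(-2)*(-1 - 2) + l) = 8 - 1/(2*(-2)*(-3) + l) = 8 - 1/(12 + l))
-32*(39 + a(-4)) = -32*(39 + (95 + 8*(-4))/(12 - 4)) = -32*(39 + (95 - 32)/8) = -32*(39 + (1/8)*63) = -32*(39 + 63/8) = -32*375/8 = -1500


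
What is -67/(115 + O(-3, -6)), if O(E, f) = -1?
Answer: -67/114 ≈ -0.58772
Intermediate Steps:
-67/(115 + O(-3, -6)) = -67/(115 - 1) = -67/114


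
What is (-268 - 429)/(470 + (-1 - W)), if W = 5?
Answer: -697/464 ≈ -1.5022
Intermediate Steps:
(-268 - 429)/(470 + (-1 - W)) = (-268 - 429)/(470 + (-1 - 1*5)) = -697/(470 + (-1 - 5)) = -697/(470 - 6) = -697/464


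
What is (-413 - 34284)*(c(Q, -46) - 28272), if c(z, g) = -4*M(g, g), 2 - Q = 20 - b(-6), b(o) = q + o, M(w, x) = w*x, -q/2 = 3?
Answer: 1274628992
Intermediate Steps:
q = -6 (q = -2*3 = -6)
b(o) = -6 + o
Q = -30 (Q = 2 - (20 - (-6 - 6)) = 2 - (20 - 1*(-12)) = 2 - (20 + 12) = 2 - 1*32 = 2 - 32 = -30)
c(z, g) = -4*g**2 (c(z, g) = -4*g*g = -4*g**2)
(-413 - 34284)*(c(Q, -46) - 28272) = (-413 - 34284)*(-4*(-46)**2 - 28272) = -34697*(-4*2116 - 28272) = -34697*(-8464 - 28272) = -34697*(-36736) = 1274628992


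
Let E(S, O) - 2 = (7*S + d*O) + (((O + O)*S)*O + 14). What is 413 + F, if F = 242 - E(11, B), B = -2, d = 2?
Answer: 478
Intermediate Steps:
E(S, O) = 16 + 2*O + 7*S + 2*S*O² (E(S, O) = 2 + ((7*S + 2*O) + (((O + O)*S)*O + 14)) = 2 + ((2*O + 7*S) + (((2*O)*S)*O + 14)) = 2 + ((2*O + 7*S) + ((2*O*S)*O + 14)) = 2 + ((2*O + 7*S) + (2*S*O² + 14)) = 2 + ((2*O + 7*S) + (14 + 2*S*O²)) = 2 + (14 + 2*O + 7*S + 2*S*O²) = 16 + 2*O + 7*S + 2*S*O²)
F = 65 (F = 242 - (16 + 2*(-2) + 7*11 + 2*11*(-2)²) = 242 - (16 - 4 + 77 + 2*11*4) = 242 - (16 - 4 + 77 + 88) = 242 - 1*177 = 242 - 177 = 65)
413 + F = 413 + 65 = 478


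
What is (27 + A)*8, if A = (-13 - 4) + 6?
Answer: 128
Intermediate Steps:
A = -11 (A = -17 + 6 = -11)
(27 + A)*8 = (27 - 11)*8 = 16*8 = 128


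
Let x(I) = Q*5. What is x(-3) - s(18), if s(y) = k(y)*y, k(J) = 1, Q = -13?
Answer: -83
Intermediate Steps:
s(y) = y (s(y) = 1*y = y)
x(I) = -65 (x(I) = -13*5 = -65)
x(-3) - s(18) = -65 - 1*18 = -65 - 18 = -83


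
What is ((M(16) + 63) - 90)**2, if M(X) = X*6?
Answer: 4761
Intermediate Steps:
M(X) = 6*X
((M(16) + 63) - 90)**2 = ((6*16 + 63) - 90)**2 = ((96 + 63) - 90)**2 = (159 - 90)**2 = 69**2 = 4761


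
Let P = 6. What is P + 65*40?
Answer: 2606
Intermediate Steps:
P + 65*40 = 6 + 65*40 = 6 + 2600 = 2606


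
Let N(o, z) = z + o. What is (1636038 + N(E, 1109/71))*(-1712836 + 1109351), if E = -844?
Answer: -70064537892255/71 ≈ -9.8682e+11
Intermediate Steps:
N(o, z) = o + z
(1636038 + N(E, 1109/71))*(-1712836 + 1109351) = (1636038 + (-844 + 1109/71))*(-1712836 + 1109351) = (1636038 + (-844 + 1109*(1/71)))*(-603485) = (1636038 + (-844 + 1109/71))*(-603485) = (1636038 - 58815/71)*(-603485) = (116099883/71)*(-603485) = -70064537892255/71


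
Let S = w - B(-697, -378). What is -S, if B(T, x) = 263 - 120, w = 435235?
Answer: -435092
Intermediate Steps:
B(T, x) = 143
S = 435092 (S = 435235 - 1*143 = 435235 - 143 = 435092)
-S = -1*435092 = -435092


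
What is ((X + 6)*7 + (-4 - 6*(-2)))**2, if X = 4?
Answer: 6084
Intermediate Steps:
((X + 6)*7 + (-4 - 6*(-2)))**2 = ((4 + 6)*7 + (-4 - 6*(-2)))**2 = (10*7 + (-4 + 12))**2 = (70 + 8)**2 = 78**2 = 6084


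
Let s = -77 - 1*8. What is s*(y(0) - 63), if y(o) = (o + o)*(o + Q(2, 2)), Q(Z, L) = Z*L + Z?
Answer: 5355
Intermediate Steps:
s = -85 (s = -77 - 8 = -85)
Q(Z, L) = Z + L*Z (Q(Z, L) = L*Z + Z = Z + L*Z)
y(o) = 2*o*(6 + o) (y(o) = (o + o)*(o + 2*(1 + 2)) = (2*o)*(o + 2*3) = (2*o)*(o + 6) = (2*o)*(6 + o) = 2*o*(6 + o))
s*(y(0) - 63) = -85*(2*0*(6 + 0) - 63) = -85*(2*0*6 - 63) = -85*(0 - 63) = -85*(-63) = 5355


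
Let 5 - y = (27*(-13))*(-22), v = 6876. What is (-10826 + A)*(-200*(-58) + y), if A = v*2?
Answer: 11361658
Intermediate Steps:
A = 13752 (A = 6876*2 = 13752)
y = -7717 (y = 5 - 27*(-13)*(-22) = 5 - (-351)*(-22) = 5 - 1*7722 = 5 - 7722 = -7717)
(-10826 + A)*(-200*(-58) + y) = (-10826 + 13752)*(-200*(-58) - 7717) = 2926*(11600 - 7717) = 2926*3883 = 11361658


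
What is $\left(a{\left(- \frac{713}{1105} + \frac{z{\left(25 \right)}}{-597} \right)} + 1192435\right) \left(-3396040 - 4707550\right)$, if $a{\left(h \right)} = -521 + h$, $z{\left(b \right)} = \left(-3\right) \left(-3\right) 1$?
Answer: $- \frac{424783354574148504}{43979} \approx -9.6588 \cdot 10^{12}$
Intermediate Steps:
$z{\left(b \right)} = 9$ ($z{\left(b \right)} = 9 \cdot 1 = 9$)
$\left(a{\left(- \frac{713}{1105} + \frac{z{\left(25 \right)}}{-597} \right)} + 1192435\right) \left(-3396040 - 4707550\right) = \left(\left(-521 + \left(- \frac{713}{1105} + \frac{9}{-597}\right)\right) + 1192435\right) \left(-3396040 - 4707550\right) = \left(\left(-521 + \left(\left(-713\right) \frac{1}{1105} + 9 \left(- \frac{1}{597}\right)\right)\right) + 1192435\right) \left(-8103590\right) = \left(\left(-521 - \frac{145202}{219895}\right) + 1192435\right) \left(-8103590\right) = \left(- \frac{114710497}{219895} + 1192435\right) \left(-8103590\right) = \frac{262095783828}{219895} \left(-8103590\right) = - \frac{424783354574148504}{43979}$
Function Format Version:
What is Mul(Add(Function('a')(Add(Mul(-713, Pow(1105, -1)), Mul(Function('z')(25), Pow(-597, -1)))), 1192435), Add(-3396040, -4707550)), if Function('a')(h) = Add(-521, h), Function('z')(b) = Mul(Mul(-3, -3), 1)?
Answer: Rational(-424783354574148504, 43979) ≈ -9.6588e+12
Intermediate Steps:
Function('z')(b) = 9 (Function('z')(b) = Mul(9, 1) = 9)
Mul(Add(Function('a')(Add(Mul(-713, Pow(1105, -1)), Mul(Function('z')(25), Pow(-597, -1)))), 1192435), Add(-3396040, -4707550)) = Mul(Add(Add(-521, Add(Mul(-713, Pow(1105, -1)), Mul(9, Pow(-597, -1)))), 1192435), Add(-3396040, -4707550)) = Mul(Add(Add(-521, Add(Mul(-713, Rational(1, 1105)), Mul(9, Rational(-1, 597)))), 1192435), -8103590) = Mul(Add(Add(-521, Add(Rational(-713, 1105), Rational(-3, 199))), 1192435), -8103590) = Mul(Add(Add(-521, Rational(-145202, 219895)), 1192435), -8103590) = Mul(Add(Rational(-114710497, 219895), 1192435), -8103590) = Mul(Rational(262095783828, 219895), -8103590) = Rational(-424783354574148504, 43979)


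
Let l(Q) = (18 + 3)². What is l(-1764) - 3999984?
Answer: -3999543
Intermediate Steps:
l(Q) = 441 (l(Q) = 21² = 441)
l(-1764) - 3999984 = 441 - 3999984 = -3999543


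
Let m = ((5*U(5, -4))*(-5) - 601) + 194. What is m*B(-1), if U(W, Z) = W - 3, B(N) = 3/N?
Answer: 1371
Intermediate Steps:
U(W, Z) = -3 + W
m = -457 (m = ((5*(-3 + 5))*(-5) - 601) + 194 = ((5*2)*(-5) - 601) + 194 = (10*(-5) - 601) + 194 = (-50 - 601) + 194 = -651 + 194 = -457)
m*B(-1) = -1371/(-1) = -1371*(-1) = -457*(-3) = 1371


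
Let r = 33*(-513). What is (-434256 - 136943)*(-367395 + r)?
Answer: 219525484476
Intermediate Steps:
r = -16929
(-434256 - 136943)*(-367395 + r) = (-434256 - 136943)*(-367395 - 16929) = -571199*(-384324) = 219525484476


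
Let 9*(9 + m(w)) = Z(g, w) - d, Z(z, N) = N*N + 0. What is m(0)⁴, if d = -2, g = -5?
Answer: 38950081/6561 ≈ 5936.6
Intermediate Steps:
Z(z, N) = N² (Z(z, N) = N² + 0 = N²)
m(w) = -79/9 + w²/9 (m(w) = -9 + (w² - 1*(-2))/9 = -9 + (w² + 2)/9 = -9 + (2 + w²)/9 = -9 + (2/9 + w²/9) = -79/9 + w²/9)
m(0)⁴ = (-79/9 + (⅑)*0²)⁴ = (-79/9 + (⅑)*0)⁴ = (-79/9 + 0)⁴ = (-79/9)⁴ = 38950081/6561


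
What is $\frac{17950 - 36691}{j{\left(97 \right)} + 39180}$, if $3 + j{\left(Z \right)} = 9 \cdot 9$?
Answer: $- \frac{6247}{13086} \approx -0.47738$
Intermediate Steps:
$j{\left(Z \right)} = 78$ ($j{\left(Z \right)} = -3 + 9 \cdot 9 = -3 + 81 = 78$)
$\frac{17950 - 36691}{j{\left(97 \right)} + 39180} = \frac{17950 - 36691}{78 + 39180} = - \frac{18741}{39258} = \left(-18741\right) \frac{1}{39258} = - \frac{6247}{13086}$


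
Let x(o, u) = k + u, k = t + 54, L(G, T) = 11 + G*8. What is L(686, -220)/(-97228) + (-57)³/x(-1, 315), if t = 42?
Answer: -6002735031/13320236 ≈ -450.65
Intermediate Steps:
L(G, T) = 11 + 8*G
k = 96 (k = 42 + 54 = 96)
x(o, u) = 96 + u
L(686, -220)/(-97228) + (-57)³/x(-1, 315) = (11 + 8*686)/(-97228) + (-57)³/(96 + 315) = (11 + 5488)*(-1/97228) - 185193/411 = 5499*(-1/97228) - 185193*1/411 = -5499/97228 - 61731/137 = -6002735031/13320236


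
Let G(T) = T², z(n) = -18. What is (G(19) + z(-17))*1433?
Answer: 491519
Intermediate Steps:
(G(19) + z(-17))*1433 = (19² - 18)*1433 = (361 - 18)*1433 = 343*1433 = 491519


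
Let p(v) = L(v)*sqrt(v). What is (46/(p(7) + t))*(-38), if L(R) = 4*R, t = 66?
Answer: 28842/283 - 12236*sqrt(7)/283 ≈ -12.478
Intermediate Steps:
p(v) = 4*v**(3/2) (p(v) = (4*v)*sqrt(v) = 4*v**(3/2))
(46/(p(7) + t))*(-38) = (46/(4*7**(3/2) + 66))*(-38) = (46/(4*(7*sqrt(7)) + 66))*(-38) = (46/(28*sqrt(7) + 66))*(-38) = (46/(66 + 28*sqrt(7)))*(-38) = -1748/(66 + 28*sqrt(7))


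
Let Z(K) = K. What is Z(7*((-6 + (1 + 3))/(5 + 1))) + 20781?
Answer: 62336/3 ≈ 20779.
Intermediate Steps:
Z(7*((-6 + (1 + 3))/(5 + 1))) + 20781 = 7*((-6 + (1 + 3))/(5 + 1)) + 20781 = 7*((-6 + 4)/6) + 20781 = 7*(-2*⅙) + 20781 = 7*(-⅓) + 20781 = -7/3 + 20781 = 62336/3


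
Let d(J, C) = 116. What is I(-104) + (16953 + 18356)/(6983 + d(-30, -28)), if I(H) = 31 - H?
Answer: 32054/229 ≈ 139.97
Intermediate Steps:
I(-104) + (16953 + 18356)/(6983 + d(-30, -28)) = (31 - 1*(-104)) + (16953 + 18356)/(6983 + 116) = (31 + 104) + 35309/7099 = 135 + 35309*(1/7099) = 135 + 1139/229 = 32054/229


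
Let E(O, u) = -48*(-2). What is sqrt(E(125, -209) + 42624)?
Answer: 4*sqrt(2670) ≈ 206.69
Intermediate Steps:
E(O, u) = 96 (E(O, u) = -16*(-6) = 96)
sqrt(E(125, -209) + 42624) = sqrt(96 + 42624) = sqrt(42720) = 4*sqrt(2670)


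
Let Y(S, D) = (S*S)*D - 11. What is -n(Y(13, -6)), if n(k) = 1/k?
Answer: 1/1025 ≈ 0.00097561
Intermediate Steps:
Y(S, D) = -11 + D*S² (Y(S, D) = S²*D - 11 = D*S² - 11 = -11 + D*S²)
-n(Y(13, -6)) = -1/(-11 - 6*13²) = -1/(-11 - 6*169) = -1/(-11 - 1014) = -1/(-1025) = -1*(-1/1025) = 1/1025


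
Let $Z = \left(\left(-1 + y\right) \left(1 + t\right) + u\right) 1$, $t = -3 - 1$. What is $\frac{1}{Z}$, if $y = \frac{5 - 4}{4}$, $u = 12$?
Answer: $\frac{4}{57} \approx 0.070175$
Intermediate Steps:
$t = -4$
$y = \frac{1}{4}$ ($y = \left(5 - 4\right) \frac{1}{4} = 1 \cdot \frac{1}{4} = \frac{1}{4} \approx 0.25$)
$Z = \frac{57}{4}$ ($Z = \left(\left(-1 + \frac{1}{4}\right) \left(1 - 4\right) + 12\right) 1 = \left(\left(- \frac{3}{4}\right) \left(-3\right) + 12\right) 1 = \left(\frac{9}{4} + 12\right) 1 = \frac{57}{4} \cdot 1 = \frac{57}{4} \approx 14.25$)
$\frac{1}{Z} = \frac{1}{\frac{57}{4}} = \frac{4}{57}$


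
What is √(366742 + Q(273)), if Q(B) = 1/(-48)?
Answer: √52810845/12 ≈ 605.59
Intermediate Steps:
Q(B) = -1/48
√(366742 + Q(273)) = √(366742 - 1/48) = √(17603615/48) = √52810845/12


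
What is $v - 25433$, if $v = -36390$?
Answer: $-61823$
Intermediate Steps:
$v - 25433 = -36390 - 25433 = -61823$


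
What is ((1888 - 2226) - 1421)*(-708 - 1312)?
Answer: 3553180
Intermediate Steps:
((1888 - 2226) - 1421)*(-708 - 1312) = (-338 - 1421)*(-2020) = -1759*(-2020) = 3553180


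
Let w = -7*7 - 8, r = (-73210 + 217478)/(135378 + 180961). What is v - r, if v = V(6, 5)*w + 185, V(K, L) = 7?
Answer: -67840814/316339 ≈ -214.46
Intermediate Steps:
r = 144268/316339 ≈ 0.45606
w = -57 (w = -49 - 8 = -57)
v = -214 (v = 7*(-57) + 185 = -399 + 185 = -214)
v - r = -214 - 1*144268/316339 = -214 - 144268/316339 = -67840814/316339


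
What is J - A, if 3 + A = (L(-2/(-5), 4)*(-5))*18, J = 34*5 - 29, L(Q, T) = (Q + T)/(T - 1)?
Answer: 276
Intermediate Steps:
L(Q, T) = (Q + T)/(-1 + T)
J = 141 (J = 170 - 29 = 141)
A = -135 (A = -3 + (((-2/(-5) + 4)/(-1 + 4))*(-5))*18 = -3 + (((-2*(-1/5) + 4)/3)*(-5))*18 = -3 + (((2/5 + 4)/3)*(-5))*18 = -3 + (((1/3)*(22/5))*(-5))*18 = -3 + ((22/15)*(-5))*18 = -3 - 22/3*18 = -3 - 132 = -135)
J - A = 141 - 1*(-135) = 141 + 135 = 276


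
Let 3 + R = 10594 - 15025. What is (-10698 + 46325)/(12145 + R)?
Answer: 35627/7711 ≈ 4.6203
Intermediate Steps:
R = -4434 (R = -3 + (10594 - 15025) = -3 - 4431 = -4434)
(-10698 + 46325)/(12145 + R) = (-10698 + 46325)/(12145 - 4434) = 35627/7711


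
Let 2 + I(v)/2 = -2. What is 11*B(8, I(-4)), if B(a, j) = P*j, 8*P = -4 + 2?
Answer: 22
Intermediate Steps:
P = -¼ (P = (-4 + 2)/8 = (⅛)*(-2) = -¼ ≈ -0.25000)
I(v) = -8 (I(v) = -4 + 2*(-2) = -4 - 4 = -8)
B(a, j) = -j/4
11*B(8, I(-4)) = 11*(-¼*(-8)) = 11*2 = 22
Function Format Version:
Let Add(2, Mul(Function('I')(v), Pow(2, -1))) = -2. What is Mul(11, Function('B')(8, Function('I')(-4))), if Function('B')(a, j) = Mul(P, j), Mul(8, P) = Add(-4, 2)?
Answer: 22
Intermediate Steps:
P = Rational(-1, 4) (P = Mul(Rational(1, 8), Add(-4, 2)) = Mul(Rational(1, 8), -2) = Rational(-1, 4) ≈ -0.25000)
Function('I')(v) = -8 (Function('I')(v) = Add(-4, Mul(2, -2)) = Add(-4, -4) = -8)
Function('B')(a, j) = Mul(Rational(-1, 4), j)
Mul(11, Function('B')(8, Function('I')(-4))) = Mul(11, Mul(Rational(-1, 4), -8)) = Mul(11, 2) = 22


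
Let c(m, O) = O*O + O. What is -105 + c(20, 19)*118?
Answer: 44735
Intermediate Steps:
c(m, O) = O + O² (c(m, O) = O² + O = O + O²)
-105 + c(20, 19)*118 = -105 + (19*(1 + 19))*118 = -105 + (19*20)*118 = -105 + 380*118 = -105 + 44840 = 44735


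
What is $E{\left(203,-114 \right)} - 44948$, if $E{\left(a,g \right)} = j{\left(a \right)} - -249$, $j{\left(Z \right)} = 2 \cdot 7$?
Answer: $-44685$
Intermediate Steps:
$j{\left(Z \right)} = 14$
$E{\left(a,g \right)} = 263$ ($E{\left(a,g \right)} = 14 - -249 = 14 + 249 = 263$)
$E{\left(203,-114 \right)} - 44948 = 263 - 44948 = -44685$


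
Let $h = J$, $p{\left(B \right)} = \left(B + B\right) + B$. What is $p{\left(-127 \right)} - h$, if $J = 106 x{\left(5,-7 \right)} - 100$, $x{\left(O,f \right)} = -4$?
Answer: $143$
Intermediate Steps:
$p{\left(B \right)} = 3 B$ ($p{\left(B \right)} = 2 B + B = 3 B$)
$J = -524$ ($J = 106 \left(-4\right) - 100 = -424 - 100 = -524$)
$h = -524$
$p{\left(-127 \right)} - h = 3 \left(-127\right) - -524 = -381 + 524 = 143$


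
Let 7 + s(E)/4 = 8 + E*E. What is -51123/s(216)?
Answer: -51123/186628 ≈ -0.27393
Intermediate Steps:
s(E) = 4 + 4*E² (s(E) = -28 + 4*(8 + E*E) = -28 + 4*(8 + E²) = -28 + (32 + 4*E²) = 4 + 4*E²)
-51123/s(216) = -51123/(4 + 4*216²) = -51123/(4 + 4*46656) = -51123/(4 + 186624) = -51123/186628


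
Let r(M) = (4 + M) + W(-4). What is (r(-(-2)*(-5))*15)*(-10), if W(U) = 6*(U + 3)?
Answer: 1800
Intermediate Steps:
W(U) = 18 + 6*U (W(U) = 6*(3 + U) = 18 + 6*U)
r(M) = -2 + M (r(M) = (4 + M) + (18 + 6*(-4)) = (4 + M) + (18 - 24) = (4 + M) - 6 = -2 + M)
(r(-(-2)*(-5))*15)*(-10) = ((-2 - (-2)*(-5))*15)*(-10) = ((-2 - 2*5)*15)*(-10) = ((-2 - 10)*15)*(-10) = -12*15*(-10) = -180*(-10) = 1800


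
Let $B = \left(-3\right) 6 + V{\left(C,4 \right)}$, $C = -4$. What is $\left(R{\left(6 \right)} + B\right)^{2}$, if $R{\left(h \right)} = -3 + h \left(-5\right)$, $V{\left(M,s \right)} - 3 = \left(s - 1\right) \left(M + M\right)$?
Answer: $5184$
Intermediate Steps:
$V{\left(M,s \right)} = 3 + 2 M \left(-1 + s\right)$ ($V{\left(M,s \right)} = 3 + \left(s - 1\right) \left(M + M\right) = 3 + \left(-1 + s\right) 2 M = 3 + 2 M \left(-1 + s\right)$)
$R{\left(h \right)} = -3 - 5 h$
$B = -39$ ($B = \left(-3\right) 6 + \left(3 - -8 + 2 \left(-4\right) 4\right) = -18 + \left(3 + 8 - 32\right) = -18 - 21 = -39$)
$\left(R{\left(6 \right)} + B\right)^{2} = \left(\left(-3 - 30\right) - 39\right)^{2} = \left(-33 - 39\right)^{2} = \left(-72\right)^{2} = 5184$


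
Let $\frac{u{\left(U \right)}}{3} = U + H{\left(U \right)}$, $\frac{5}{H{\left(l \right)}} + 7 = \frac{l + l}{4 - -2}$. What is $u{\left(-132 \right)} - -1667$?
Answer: $\frac{21602}{17} \approx 1270.7$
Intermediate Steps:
$H{\left(l \right)} = \frac{5}{-7 + \frac{l}{3}}$ ($H{\left(l \right)} = \frac{5}{-7 + \frac{l + l}{4 - -2}} = \frac{5}{-7 + \frac{2 l}{4 + 2}} = \frac{5}{-7 + \frac{2 l}{6}} = \frac{5}{-7 + 2 l \frac{1}{6}} = \frac{5}{-7 + \frac{l}{3}}$)
$u{\left(U \right)} = 3 U + \frac{45}{-21 + U}$ ($u{\left(U \right)} = 3 \left(U + \frac{15}{-21 + U}\right) = 3 U + \frac{45}{-21 + U}$)
$u{\left(-132 \right)} - -1667 = \frac{3 \left(15 - 132 \left(-21 - 132\right)\right)}{-21 - 132} - -1667 = \frac{3 \left(15 - -20196\right)}{-153} + 1667 = 3 \left(- \frac{1}{153}\right) \left(15 + 20196\right) + 1667 = 3 \left(- \frac{1}{153}\right) 20211 + 1667 = - \frac{6737}{17} + 1667 = \frac{21602}{17}$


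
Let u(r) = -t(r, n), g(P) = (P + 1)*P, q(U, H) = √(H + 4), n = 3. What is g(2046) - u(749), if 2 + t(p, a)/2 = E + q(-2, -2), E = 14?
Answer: 4188186 + 2*√2 ≈ 4.1882e+6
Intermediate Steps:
q(U, H) = √(4 + H)
t(p, a) = 24 + 2*√2 (t(p, a) = -4 + 2*(14 + √(4 - 2)) = -4 + 2*(14 + √2) = -4 + (28 + 2*√2) = 24 + 2*√2)
g(P) = P*(1 + P) (g(P) = (1 + P)*P = P*(1 + P))
u(r) = -24 - 2*√2 (u(r) = -(24 + 2*√2) = -24 - 2*√2)
g(2046) - u(749) = 2046*(1 + 2046) - (-24 - 2*√2) = 2046*2047 + (24 + 2*√2) = 4188162 + (24 + 2*√2) = 4188186 + 2*√2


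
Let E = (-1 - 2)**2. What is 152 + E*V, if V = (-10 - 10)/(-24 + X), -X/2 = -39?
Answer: 446/3 ≈ 148.67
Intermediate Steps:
X = 78 (X = -2*(-39) = 78)
E = 9 (E = (-3)**2 = 9)
V = -10/27 (V = (-10 - 10)/(-24 + 78) = -20/54 = -20*1/54 = -10/27 ≈ -0.37037)
152 + E*V = 152 + 9*(-10/27) = 152 - 10/3 = 446/3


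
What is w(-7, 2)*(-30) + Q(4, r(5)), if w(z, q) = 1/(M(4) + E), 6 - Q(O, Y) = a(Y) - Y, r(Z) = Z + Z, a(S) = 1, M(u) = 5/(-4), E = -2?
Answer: 315/13 ≈ 24.231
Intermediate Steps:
M(u) = -5/4 (M(u) = 5*(-1/4) = -5/4)
r(Z) = 2*Z
Q(O, Y) = 5 + Y (Q(O, Y) = 6 - (1 - Y) = 6 + (-1 + Y) = 5 + Y)
w(z, q) = -4/13 (w(z, q) = 1/(-5/4 - 2) = 1/(-13/4) = -4/13)
w(-7, 2)*(-30) + Q(4, r(5)) = -4/13*(-30) + (5 + 2*5) = 120/13 + (5 + 10) = 120/13 + 15 = 315/13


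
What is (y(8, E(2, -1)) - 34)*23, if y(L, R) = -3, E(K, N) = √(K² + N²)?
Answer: -851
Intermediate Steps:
(y(8, E(2, -1)) - 34)*23 = (-3 - 34)*23 = -37*23 = -851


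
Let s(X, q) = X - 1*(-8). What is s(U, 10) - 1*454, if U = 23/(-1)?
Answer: -469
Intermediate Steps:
U = -23 (U = 23*(-1) = -23)
s(X, q) = 8 + X (s(X, q) = X + 8 = 8 + X)
s(U, 10) - 1*454 = (8 - 23) - 1*454 = -15 - 454 = -469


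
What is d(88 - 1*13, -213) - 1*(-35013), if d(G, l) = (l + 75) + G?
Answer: 34950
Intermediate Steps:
d(G, l) = 75 + G + l (d(G, l) = (75 + l) + G = 75 + G + l)
d(88 - 1*13, -213) - 1*(-35013) = (75 + (88 - 1*13) - 213) - 1*(-35013) = (75 + (88 - 13) - 213) + 35013 = (75 + 75 - 213) + 35013 = -63 + 35013 = 34950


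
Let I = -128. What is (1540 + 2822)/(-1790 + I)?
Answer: -2181/959 ≈ -2.2742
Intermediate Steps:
(1540 + 2822)/(-1790 + I) = (1540 + 2822)/(-1790 - 128) = 4362/(-1918) = 4362*(-1/1918) = -2181/959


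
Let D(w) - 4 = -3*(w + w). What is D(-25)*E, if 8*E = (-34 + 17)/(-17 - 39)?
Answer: 187/32 ≈ 5.8438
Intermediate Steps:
D(w) = 4 - 6*w (D(w) = 4 - 3*(w + w) = 4 - 6*w)
E = 17/448 (E = ((-34 + 17)/(-17 - 39))/8 = (-17/(-56))/8 = (-17*(-1/56))/8 = (⅛)*(17/56) = 17/448 ≈ 0.037946)
D(-25)*E = (4 - 6*(-25))*(17/448) = (4 + 150)*(17/448) = 154*(17/448) = 187/32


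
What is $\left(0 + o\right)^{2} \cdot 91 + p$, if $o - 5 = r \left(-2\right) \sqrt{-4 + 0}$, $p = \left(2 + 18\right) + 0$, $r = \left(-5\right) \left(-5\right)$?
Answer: $-907705 - 91000 i \approx -9.0771 \cdot 10^{5} - 91000.0 i$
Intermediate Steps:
$r = 25$
$p = 20$ ($p = 20 + 0 = 20$)
$o = 5 - 100 i$ ($o = 5 + 25 \left(-2\right) \sqrt{-4 + 0} = 5 - 50 \sqrt{-4} = 5 - 50 \cdot 2 i = 5 - 100 i \approx 5.0 - 100.0 i$)
$\left(0 + o\right)^{2} \cdot 91 + p = \left(0 + \left(5 - 100 i\right)\right)^{2} \cdot 91 + 20 = \left(5 - 100 i\right)^{2} \cdot 91 + 20 = 91 \left(5 - 100 i\right)^{2} + 20 = 20 + 91 \left(5 - 100 i\right)^{2}$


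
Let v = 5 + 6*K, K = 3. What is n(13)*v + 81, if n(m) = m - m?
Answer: 81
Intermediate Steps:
v = 23 (v = 5 + 6*3 = 5 + 18 = 23)
n(m) = 0
n(13)*v + 81 = 0*23 + 81 = 0 + 81 = 81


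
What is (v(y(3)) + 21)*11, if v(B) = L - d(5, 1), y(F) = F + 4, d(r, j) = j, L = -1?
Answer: 209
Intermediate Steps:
y(F) = 4 + F
v(B) = -2 (v(B) = -1 - 1*1 = -1 - 1 = -2)
(v(y(3)) + 21)*11 = (-2 + 21)*11 = 19*11 = 209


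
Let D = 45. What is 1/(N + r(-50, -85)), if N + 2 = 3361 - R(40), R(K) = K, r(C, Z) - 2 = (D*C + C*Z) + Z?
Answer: 1/5236 ≈ 0.00019099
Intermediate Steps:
r(C, Z) = 2 + Z + 45*C + C*Z (r(C, Z) = 2 + ((45*C + C*Z) + Z) = 2 + (Z + 45*C + C*Z) = 2 + Z + 45*C + C*Z)
N = 3319 (N = -2 + (3361 - 1*40) = -2 + (3361 - 40) = -2 + 3321 = 3319)
1/(N + r(-50, -85)) = 1/(3319 + (2 - 85 + 45*(-50) - 50*(-85))) = 1/(3319 + (2 - 85 - 2250 + 4250)) = 1/(3319 + 1917) = 1/5236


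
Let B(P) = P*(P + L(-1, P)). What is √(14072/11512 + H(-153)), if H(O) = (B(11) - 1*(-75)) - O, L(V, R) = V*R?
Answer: √474655589/1439 ≈ 15.140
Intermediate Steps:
L(V, R) = R*V
B(P) = 0 (B(P) = P*(P + P*(-1)) = P*(P - P) = P*0 = 0)
H(O) = 75 - O (H(O) = (0 - 1*(-75)) - O = (0 + 75) - O = 75 - O)
√(14072/11512 + H(-153)) = √(14072/11512 + (75 - 1*(-153))) = √(14072*(1/11512) + (75 + 153)) = √(1759/1439 + 228) = √(329851/1439) = √474655589/1439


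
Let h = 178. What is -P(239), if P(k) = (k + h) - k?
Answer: -178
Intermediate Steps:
P(k) = 178 (P(k) = (k + 178) - k = (178 + k) - k = 178)
-P(239) = -1*178 = -178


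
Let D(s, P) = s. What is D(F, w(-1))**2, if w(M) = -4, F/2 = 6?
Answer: 144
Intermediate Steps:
F = 12 (F = 2*6 = 12)
D(F, w(-1))**2 = 12**2 = 144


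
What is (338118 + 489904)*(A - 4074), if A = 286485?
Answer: 233842521042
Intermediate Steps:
(338118 + 489904)*(A - 4074) = (338118 + 489904)*(286485 - 4074) = 828022*282411 = 233842521042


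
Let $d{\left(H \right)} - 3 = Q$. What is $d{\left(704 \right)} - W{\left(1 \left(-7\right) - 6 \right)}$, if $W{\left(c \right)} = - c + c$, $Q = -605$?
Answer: $-602$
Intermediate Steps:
$d{\left(H \right)} = -602$ ($d{\left(H \right)} = 3 - 605 = -602$)
$W{\left(c \right)} = 0$
$d{\left(704 \right)} - W{\left(1 \left(-7\right) - 6 \right)} = -602 - 0 = -602 + 0 = -602$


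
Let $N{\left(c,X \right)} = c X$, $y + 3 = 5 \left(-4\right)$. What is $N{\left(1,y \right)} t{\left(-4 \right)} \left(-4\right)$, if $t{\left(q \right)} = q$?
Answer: $-368$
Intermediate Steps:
$y = -23$ ($y = -3 + 5 \left(-4\right) = -3 - 20 = -23$)
$N{\left(c,X \right)} = X c$
$N{\left(1,y \right)} t{\left(-4 \right)} \left(-4\right) = \left(-23\right) 1 \left(-4\right) \left(-4\right) = \left(-23\right) \left(-4\right) \left(-4\right) = 92 \left(-4\right) = -368$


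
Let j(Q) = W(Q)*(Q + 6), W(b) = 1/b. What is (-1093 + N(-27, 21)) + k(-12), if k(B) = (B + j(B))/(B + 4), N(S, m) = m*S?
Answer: -26537/16 ≈ -1658.6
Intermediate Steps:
N(S, m) = S*m
j(Q) = (6 + Q)/Q (j(Q) = (Q + 6)/Q = (6 + Q)/Q)
k(B) = (B + (6 + B)/B)/(4 + B) (k(B) = (B + (6 + B)/B)/(B + 4) = (B + (6 + B)/B)/(4 + B))
(-1093 + N(-27, 21)) + k(-12) = (-1093 - 27*21) + (6 - 12 + (-12)**2)/((-12)*(4 - 12)) = (-1093 - 567) - 1/12*(6 - 12 + 144)/(-8) = -1660 - 1/12*(-1/8)*138 = -1660 + 23/16 = -26537/16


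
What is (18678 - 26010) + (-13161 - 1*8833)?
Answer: -29326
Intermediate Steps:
(18678 - 26010) + (-13161 - 1*8833) = -7332 + (-13161 - 8833) = -7332 - 21994 = -29326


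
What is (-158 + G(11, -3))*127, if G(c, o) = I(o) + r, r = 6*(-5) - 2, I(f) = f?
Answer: -24511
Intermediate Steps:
r = -32 (r = -30 - 2 = -32)
G(c, o) = -32 + o (G(c, o) = o - 32 = -32 + o)
(-158 + G(11, -3))*127 = (-158 + (-32 - 3))*127 = (-158 - 35)*127 = -193*127 = -24511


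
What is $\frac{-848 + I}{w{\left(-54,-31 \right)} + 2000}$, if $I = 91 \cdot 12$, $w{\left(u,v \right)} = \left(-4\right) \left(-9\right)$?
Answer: $\frac{61}{509} \approx 0.11984$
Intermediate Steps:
$w{\left(u,v \right)} = 36$
$I = 1092$
$\frac{-848 + I}{w{\left(-54,-31 \right)} + 2000} = \frac{-848 + 1092}{36 + 2000} = \frac{244}{2036} = 244 \cdot \frac{1}{2036} = \frac{61}{509}$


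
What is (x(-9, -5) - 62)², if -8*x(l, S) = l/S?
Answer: 6195121/1600 ≈ 3871.9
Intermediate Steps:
x(l, S) = -l/(8*S)
(x(-9, -5) - 62)² = (-⅛*(-9)/(-5) - 62)² = (-⅛*(-9)*(-⅕) - 62)² = (-9/40 - 62)² = (-2489/40)² = 6195121/1600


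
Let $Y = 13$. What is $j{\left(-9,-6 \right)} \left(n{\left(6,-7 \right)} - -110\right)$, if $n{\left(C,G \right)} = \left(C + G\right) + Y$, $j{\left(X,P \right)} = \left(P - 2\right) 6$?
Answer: $-5856$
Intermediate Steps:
$j{\left(X,P \right)} = -12 + 6 P$ ($j{\left(X,P \right)} = \left(-2 + P\right) 6 = -12 + 6 P$)
$n{\left(C,G \right)} = 13 + C + G$ ($n{\left(C,G \right)} = \left(C + G\right) + 13 = 13 + C + G$)
$j{\left(-9,-6 \right)} \left(n{\left(6,-7 \right)} - -110\right) = \left(-12 + 6 \left(-6\right)\right) \left(\left(13 + 6 - 7\right) - -110\right) = \left(-12 - 36\right) \left(12 + 110\right) = \left(-48\right) 122 = -5856$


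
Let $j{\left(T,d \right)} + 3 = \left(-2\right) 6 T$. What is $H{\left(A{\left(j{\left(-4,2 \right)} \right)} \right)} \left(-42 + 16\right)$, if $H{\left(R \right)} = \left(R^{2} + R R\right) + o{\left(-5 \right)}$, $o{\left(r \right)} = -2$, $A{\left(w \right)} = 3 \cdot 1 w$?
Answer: $-947648$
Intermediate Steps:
$j{\left(T,d \right)} = -3 - 12 T$ ($j{\left(T,d \right)} = -3 + \left(-2\right) 6 T = -3 - 12 T$)
$A{\left(w \right)} = 3 w$
$H{\left(R \right)} = -2 + 2 R^{2}$ ($H{\left(R \right)} = \left(R^{2} + R R\right) - 2 = \left(R^{2} + R^{2}\right) - 2 = 2 R^{2} - 2 = -2 + 2 R^{2}$)
$H{\left(A{\left(j{\left(-4,2 \right)} \right)} \right)} \left(-42 + 16\right) = \left(-2 + 2 \left(3 \left(-3 - -48\right)\right)^{2}\right) \left(-42 + 16\right) = \left(-2 + 2 \left(3 \left(-3 + 48\right)\right)^{2}\right) \left(-26\right) = \left(-2 + 2 \left(3 \cdot 45\right)^{2}\right) \left(-26\right) = \left(-2 + 2 \cdot 135^{2}\right) \left(-26\right) = \left(-2 + 2 \cdot 18225\right) \left(-26\right) = \left(-2 + 36450\right) \left(-26\right) = 36448 \left(-26\right) = -947648$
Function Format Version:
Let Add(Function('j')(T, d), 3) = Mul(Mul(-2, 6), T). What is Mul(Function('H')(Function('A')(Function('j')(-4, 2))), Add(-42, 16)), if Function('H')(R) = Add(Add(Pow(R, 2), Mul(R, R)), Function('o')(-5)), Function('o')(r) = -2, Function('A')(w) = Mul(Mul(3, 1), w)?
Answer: -947648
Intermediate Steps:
Function('j')(T, d) = Add(-3, Mul(-12, T)) (Function('j')(T, d) = Add(-3, Mul(Mul(-2, 6), T)) = Add(-3, Mul(-12, T)))
Function('A')(w) = Mul(3, w)
Function('H')(R) = Add(-2, Mul(2, Pow(R, 2))) (Function('H')(R) = Add(Add(Pow(R, 2), Mul(R, R)), -2) = Add(Add(Pow(R, 2), Pow(R, 2)), -2) = Add(Mul(2, Pow(R, 2)), -2) = Add(-2, Mul(2, Pow(R, 2))))
Mul(Function('H')(Function('A')(Function('j')(-4, 2))), Add(-42, 16)) = Mul(Add(-2, Mul(2, Pow(Mul(3, Add(-3, Mul(-12, -4))), 2))), Add(-42, 16)) = Mul(Add(-2, Mul(2, Pow(Mul(3, Add(-3, 48)), 2))), -26) = Mul(Add(-2, Mul(2, Pow(Mul(3, 45), 2))), -26) = Mul(Add(-2, Mul(2, Pow(135, 2))), -26) = Mul(Add(-2, Mul(2, 18225)), -26) = Mul(Add(-2, 36450), -26) = Mul(36448, -26) = -947648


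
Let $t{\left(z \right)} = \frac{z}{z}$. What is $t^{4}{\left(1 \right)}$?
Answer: $1$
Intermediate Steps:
$t{\left(z \right)} = 1$
$t^{4}{\left(1 \right)} = 1^{4} = 1$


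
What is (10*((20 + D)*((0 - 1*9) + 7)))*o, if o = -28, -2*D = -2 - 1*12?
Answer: 15120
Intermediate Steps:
D = 7 (D = -(-2 - 1*12)/2 = -(-2 - 12)/2 = -1/2*(-14) = 7)
(10*((20 + D)*((0 - 1*9) + 7)))*o = (10*((20 + 7)*((0 - 1*9) + 7)))*(-28) = (10*(27*((0 - 9) + 7)))*(-28) = (10*(27*(-9 + 7)))*(-28) = (10*(27*(-2)))*(-28) = (10*(-54))*(-28) = -540*(-28) = 15120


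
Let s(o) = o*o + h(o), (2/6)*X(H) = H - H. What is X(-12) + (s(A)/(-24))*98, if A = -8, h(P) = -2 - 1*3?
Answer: -2891/12 ≈ -240.92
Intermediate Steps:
X(H) = 0 (X(H) = 3*(H - H) = 3*0 = 0)
h(P) = -5 (h(P) = -2 - 3 = -5)
s(o) = -5 + o**2 (s(o) = o*o - 5 = o**2 - 5 = -5 + o**2)
X(-12) + (s(A)/(-24))*98 = 0 + ((-5 + (-8)**2)/(-24))*98 = 0 + ((-5 + 64)*(-1/24))*98 = 0 + (59*(-1/24))*98 = 0 - 59/24*98 = 0 - 2891/12 = -2891/12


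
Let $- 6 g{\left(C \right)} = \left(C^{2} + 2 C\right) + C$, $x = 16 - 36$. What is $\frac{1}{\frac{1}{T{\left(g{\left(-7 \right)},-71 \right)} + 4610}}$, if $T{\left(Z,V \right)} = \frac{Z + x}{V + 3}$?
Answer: $\frac{470257}{102} \approx 4610.4$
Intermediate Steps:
$x = -20$
$g{\left(C \right)} = - \frac{C}{2} - \frac{C^{2}}{6}$ ($g{\left(C \right)} = - \frac{\left(C^{2} + 2 C\right) + C}{6} = - \frac{C^{2} + 3 C}{6} = - \frac{C}{2} - \frac{C^{2}}{6}$)
$T{\left(Z,V \right)} = \frac{-20 + Z}{3 + V}$ ($T{\left(Z,V \right)} = \frac{Z - 20}{V + 3} = \frac{-20 + Z}{3 + V}$)
$\frac{1}{\frac{1}{T{\left(g{\left(-7 \right)},-71 \right)} + 4610}} = \frac{1}{\frac{1}{\frac{-20 - - \frac{7 \left(3 - 7\right)}{6}}{3 - 71} + 4610}} = \frac{1}{\frac{1}{\frac{-20 - \left(- \frac{7}{6}\right) \left(-4\right)}{-68} + 4610}} = \frac{1}{\frac{1}{- \frac{-20 - \frac{14}{3}}{68} + 4610}} = \frac{1}{\frac{1}{\left(- \frac{1}{68}\right) \left(- \frac{74}{3}\right) + 4610}} = \frac{1}{\frac{1}{\frac{37}{102} + 4610}} = \frac{1}{\frac{1}{\frac{470257}{102}}} = \frac{1}{\frac{102}{470257}} = \frac{470257}{102}$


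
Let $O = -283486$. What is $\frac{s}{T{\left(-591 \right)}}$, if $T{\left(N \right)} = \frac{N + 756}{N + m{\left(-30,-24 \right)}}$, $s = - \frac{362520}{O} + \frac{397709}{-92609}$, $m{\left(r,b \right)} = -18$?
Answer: $\frac{1147998623963}{103138180255} \approx 11.131$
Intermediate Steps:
$s = - \frac{39586159447}{13126677487}$ ($s = - \frac{362520}{-283486} + \frac{397709}{-92609} = \left(-362520\right) \left(- \frac{1}{283486}\right) + 397709 \left(- \frac{1}{92609}\right) = \frac{181260}{141743} - \frac{397709}{92609} = - \frac{39586159447}{13126677487} \approx -3.0157$)
$T{\left(N \right)} = \frac{756 + N}{-18 + N}$ ($T{\left(N \right)} = \frac{N + 756}{N - 18} = \frac{756 + N}{-18 + N}$)
$\frac{s}{T{\left(-591 \right)}} = - \frac{39586159447}{13126677487 \frac{756 - 591}{-18 - 591}} = - \frac{39586159447}{13126677487 \frac{1}{-609} \cdot 165} = - \frac{39586159447}{13126677487 \left(\left(- \frac{1}{609}\right) 165\right)} = - \frac{39586159447}{13126677487 \left(- \frac{55}{203}\right)} = \left(- \frac{39586159447}{13126677487}\right) \left(- \frac{203}{55}\right) = \frac{1147998623963}{103138180255}$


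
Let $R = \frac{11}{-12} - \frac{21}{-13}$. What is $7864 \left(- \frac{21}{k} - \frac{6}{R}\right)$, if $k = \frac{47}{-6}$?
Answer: $- \frac{237948912}{5123} \approx -46447.0$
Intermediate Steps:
$k = - \frac{47}{6}$ ($k = 47 \left(- \frac{1}{6}\right) = - \frac{47}{6} \approx -7.8333$)
$R = \frac{109}{156}$ ($R = 11 \left(- \frac{1}{12}\right) - - \frac{21}{13} = - \frac{11}{12} + \frac{21}{13} = \frac{109}{156} \approx 0.69872$)
$7864 \left(- \frac{21}{k} - \frac{6}{R}\right) = 7864 \left(- \frac{21}{- \frac{47}{6}} - \frac{6}{\frac{109}{156}}\right) = 7864 \left(\left(-21\right) \left(- \frac{6}{47}\right) - \frac{936}{109}\right) = 7864 \left(\frac{126}{47} - \frac{936}{109}\right) = 7864 \left(- \frac{30258}{5123}\right) = - \frac{237948912}{5123}$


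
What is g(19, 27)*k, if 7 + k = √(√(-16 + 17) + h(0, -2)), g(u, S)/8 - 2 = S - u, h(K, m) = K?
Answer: -480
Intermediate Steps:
g(u, S) = 16 - 8*u + 8*S (g(u, S) = 16 + 8*(S - u) = 16 + (-8*u + 8*S) = 16 - 8*u + 8*S)
k = -6 (k = -7 + √(√(-16 + 17) + 0) = -7 + √(√1 + 0) = -7 + √(1 + 0) = -7 + √1 = -7 + 1 = -6)
g(19, 27)*k = (16 - 8*19 + 8*27)*(-6) = (16 - 152 + 216)*(-6) = 80*(-6) = -480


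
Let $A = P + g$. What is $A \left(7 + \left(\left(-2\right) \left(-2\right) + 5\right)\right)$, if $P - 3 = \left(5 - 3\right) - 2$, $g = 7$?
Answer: $160$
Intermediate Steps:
$P = 3$ ($P = 3 + \left(\left(5 - 3\right) - 2\right) = 3 + \left(2 - 2\right) = 3 + 0 = 3$)
$A = 10$ ($A = 3 + 7 = 10$)
$A \left(7 + \left(\left(-2\right) \left(-2\right) + 5\right)\right) = 10 \left(7 + \left(\left(-2\right) \left(-2\right) + 5\right)\right) = 10 \left(7 + \left(4 + 5\right)\right) = 10 \left(7 + 9\right) = 10 \cdot 16 = 160$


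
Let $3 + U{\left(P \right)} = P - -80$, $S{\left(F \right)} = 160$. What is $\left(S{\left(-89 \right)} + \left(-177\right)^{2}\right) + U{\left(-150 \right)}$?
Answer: $31416$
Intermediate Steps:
$U{\left(P \right)} = 77 + P$ ($U{\left(P \right)} = -3 + \left(P - -80\right) = -3 + \left(P + 80\right) = -3 + \left(80 + P\right) = 77 + P$)
$\left(S{\left(-89 \right)} + \left(-177\right)^{2}\right) + U{\left(-150 \right)} = \left(160 + \left(-177\right)^{2}\right) + \left(77 - 150\right) = \left(160 + 31329\right) - 73 = 31489 - 73 = 31416$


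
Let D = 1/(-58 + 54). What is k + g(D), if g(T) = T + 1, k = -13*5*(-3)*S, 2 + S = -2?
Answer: -3117/4 ≈ -779.25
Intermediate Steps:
S = -4 (S = -2 - 2 = -4)
k = -780 (k = -13*5*(-3)*(-4) = -(-195)*(-4) = -13*60 = -780)
D = -¼ (D = 1/(-4) = -¼ ≈ -0.25000)
g(T) = 1 + T
k + g(D) = -780 + (1 - ¼) = -780 + ¾ = -3117/4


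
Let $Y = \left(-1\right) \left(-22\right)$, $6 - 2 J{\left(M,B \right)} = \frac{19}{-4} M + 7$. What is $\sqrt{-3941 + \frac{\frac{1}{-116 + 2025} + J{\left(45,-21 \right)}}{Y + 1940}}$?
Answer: $\frac{i \sqrt{24571281352651817}}{2496972} \approx 62.777 i$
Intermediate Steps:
$J{\left(M,B \right)} = - \frac{1}{2} + \frac{19 M}{8}$ ($J{\left(M,B \right)} = 3 - \frac{\frac{19}{-4} M + 7}{2} = 3 - \frac{19 \left(- \frac{1}{4}\right) M + 7}{2} = 3 - \frac{- \frac{19 M}{4} + 7}{2} = 3 - \frac{7 - \frac{19 M}{4}}{2} = 3 + \left(- \frac{7}{2} + \frac{19 M}{8}\right) = - \frac{1}{2} + \frac{19 M}{8}$)
$Y = 22$
$\sqrt{-3941 + \frac{\frac{1}{-116 + 2025} + J{\left(45,-21 \right)}}{Y + 1940}} = \sqrt{-3941 + \frac{\frac{1}{-116 + 2025} + \left(- \frac{1}{2} + \frac{19}{8} \cdot 45\right)}{22 + 1940}} = \sqrt{-3941 + \frac{\frac{1}{1909} + \left(- \frac{1}{2} + \frac{855}{8}\right)}{1962}} = \sqrt{-3941 + \left(\frac{1}{1909} + \frac{851}{8}\right) \frac{1}{1962}} = \sqrt{-3941 + \frac{1624567}{15272} \cdot \frac{1}{1962}} = \sqrt{-3941 + \frac{1624567}{29963664}} = \sqrt{- \frac{118085175257}{29963664}} = \frac{i \sqrt{24571281352651817}}{2496972}$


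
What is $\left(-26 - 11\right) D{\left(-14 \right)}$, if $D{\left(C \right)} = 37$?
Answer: $-1369$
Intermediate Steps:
$\left(-26 - 11\right) D{\left(-14 \right)} = \left(-26 - 11\right) 37 = \left(-37\right) 37 = -1369$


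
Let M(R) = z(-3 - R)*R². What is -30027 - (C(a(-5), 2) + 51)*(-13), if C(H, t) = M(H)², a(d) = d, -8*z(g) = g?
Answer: -461699/16 ≈ -28856.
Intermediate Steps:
z(g) = -g/8
M(R) = R²*(3/8 + R/8) (M(R) = (-(-3 - R)/8)*R² = (3/8 + R/8)*R² = R²*(3/8 + R/8))
C(H, t) = H⁴*(3 + H)²/64 (C(H, t) = (H²*(3 + H)/8)² = H⁴*(3 + H)²/64)
-30027 - (C(a(-5), 2) + 51)*(-13) = -30027 - ((1/64)*(-5)⁴*(3 - 5)² + 51)*(-13) = -30027 - ((1/64)*625*(-2)² + 51)*(-13) = -30027 - ((1/64)*625*4 + 51)*(-13) = -30027 - (625/16 + 51)*(-13) = -30027 - 1441*(-13)/16 = -30027 - 1*(-18733/16) = -30027 + 18733/16 = -461699/16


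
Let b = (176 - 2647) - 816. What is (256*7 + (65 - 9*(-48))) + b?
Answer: -998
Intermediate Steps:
b = -3287 (b = -2471 - 816 = -3287)
(256*7 + (65 - 9*(-48))) + b = (256*7 + (65 - 9*(-48))) - 3287 = (1792 + (65 + 432)) - 3287 = (1792 + 497) - 3287 = 2289 - 3287 = -998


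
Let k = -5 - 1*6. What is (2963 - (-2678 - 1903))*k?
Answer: -82984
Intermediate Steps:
k = -11 (k = -5 - 6 = -11)
(2963 - (-2678 - 1903))*k = (2963 - (-2678 - 1903))*(-11) = (2963 - 1*(-4581))*(-11) = (2963 + 4581)*(-11) = 7544*(-11) = -82984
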